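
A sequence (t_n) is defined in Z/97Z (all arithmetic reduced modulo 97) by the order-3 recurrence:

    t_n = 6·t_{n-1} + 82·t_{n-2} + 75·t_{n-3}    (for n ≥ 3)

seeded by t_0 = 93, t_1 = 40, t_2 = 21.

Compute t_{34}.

t_3 = 6·21 + 82·40 + 75·93 = 2
t_4 = 6·2 + 82·21 + 75·40 = 78
t_5 = 6·78 + 82·2 + 75·21 = 73
t_6 = 6·73 + 82·78 + 75·2 = 0
t_7 = 6·0 + 82·73 + 75·78 = 2
t_8 = 6·2 + 82·0 + 75·73 = 55
t_9 = 6·55 + 82·2 + 75·0 = 9
t_10 = 6·9 + 82·55 + 75·2 = 58
t_11 = 6·58 + 82·9 + 75·55 = 70
t_12 = 6·70 + 82·58 + 75·9 = 31
t_13 = 6·31 + 82·70 + 75·58 = 91
t_14 = 6·91 + 82·31 + 75·70 = 93
t_15 = 6·93 + 82·91 + 75·31 = 63
t_16 = 6·63 + 82·93 + 75·91 = 85
t_17 = 6·85 + 82·63 + 75·93 = 41
t_18 = 6·41 + 82·85 + 75·63 = 10
t_19 = 6·10 + 82·41 + 75·85 = 0
t_20 = 6·0 + 82·10 + 75·41 = 15
t_21 = 6·15 + 82·0 + 75·10 = 64
t_22 = 6·64 + 82·15 + 75·0 = 62
t_23 = 6·62 + 82·64 + 75·15 = 52
t_24 = 6·52 + 82·62 + 75·64 = 11
t_25 = 6·11 + 82·52 + 75·62 = 56
t_26 = 6·56 + 82·11 + 75·52 = 94
t_27 = 6·94 + 82·56 + 75·11 = 64
t_28 = 6·64 + 82·94 + 75·56 = 70
t_29 = 6·70 + 82·64 + 75·94 = 11
t_30 = 6·11 + 82·70 + 75·64 = 33
t_31 = 6·33 + 82·11 + 75·70 = 45
t_32 = 6·45 + 82·33 + 75·11 = 18
t_33 = 6·18 + 82·45 + 75·33 = 65
t_34 = 6·65 + 82·18 + 75·45 = 3

3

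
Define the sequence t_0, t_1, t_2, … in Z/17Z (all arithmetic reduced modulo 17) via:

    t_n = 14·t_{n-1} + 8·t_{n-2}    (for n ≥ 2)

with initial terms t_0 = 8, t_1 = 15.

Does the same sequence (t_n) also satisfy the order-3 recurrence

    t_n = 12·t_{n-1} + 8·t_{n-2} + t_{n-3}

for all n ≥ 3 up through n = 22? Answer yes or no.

Terms t_0..t_22: 8, 15, 2, 12, 14, 3, 1, 4, 13, 10, 6, 11, 15, 9, 8, 14, 5, 12, 4, 16, 1, 6, 7
n=3: candidate gives 16, actual t_3 = 12 ✗

no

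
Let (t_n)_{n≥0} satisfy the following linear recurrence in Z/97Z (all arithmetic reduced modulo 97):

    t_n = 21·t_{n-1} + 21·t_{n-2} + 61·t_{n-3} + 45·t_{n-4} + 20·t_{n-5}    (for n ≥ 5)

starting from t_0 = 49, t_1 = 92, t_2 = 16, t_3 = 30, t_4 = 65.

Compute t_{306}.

t_5 = 21·65 + 21·30 + 61·16 + 45·92 + 20·49 = 40
t_6 = 21·40 + 21·65 + 61·30 + 45·16 + 20·92 = 96
t_7 = 21·96 + 21·40 + 61·65 + 45·30 + 20·16 = 52
t_8 = 21·52 + 21·96 + 61·40 + 45·65 + 20·30 = 52
t_9 = 21·52 + 21·52 + 61·96 + 45·40 + 20·65 = 82
t_10 = 21·82 + 21·52 + 61·52 + 45·96 + 20·40 = 48
Continuing the recurrence:
  t_11 = 74;  t_12 = 80;  t_13 = 28;  t_14 = 9;  t_15 = 53;  t_16 = 39
  t_17 = 6;  t_18 = 2;  t_19 = 68;  t_20 = 92;  t_21 = 70;  t_22 = 0
  t_23 = 94;  t_24 = 7;  t_25 = 30;  t_26 = 54;  t_27 = 19;  t_28 = 29
  t_29 = 69;  t_30 = 39;  t_31 = 55;  t_32 = 11;  t_33 = 78;  t_34 = 17
  t_35 = 4;  t_36 = 4;  t_37 = 85;  t_38 = 73;  t_39 = 8;  t_40 = 65
  t_41 = 94;  t_42 = 82;  t_43 = 72;  t_44 = 25;  t_45 = 56;  t_46 = 23
  t_47 = 13;  t_48 = 44;  t_49 = 91;  t_50 = 60;  t_51 = 13;  t_52 = 12
  t_53 = 42;  t_54 = 45;  t_55 = 76;  t_56 = 83;  t_57 = 66;  t_58 = 57
  t_59 = 35;  t_60 = 58;  t_61 = 69;  t_62 = 54;  t_63 = 9;  t_64 = 15
  t_65 = 12;  t_66 = 76;  t_67 = 77;  t_68 = 47;  t_69 = 29;  t_70 = 59
  t_71 = 0;  t_72 = 67;  t_73 = 73;  t_74 = 64;  t_75 = 93;  t_76 = 95
  t_77 = 61;  t_78 = 0;  t_79 = 28;  t_80 = 65;  t_81 = 2;  t_82 = 67
  t_83 = 78;  t_84 = 56;  t_85 = 46;  t_86 = 61;  t_87 = 37;  t_88 = 20
  t_89 = 57;  t_90 = 70;  t_91 = 79;  t_92 = 1;  t_93 = 88;  t_94 = 17
  t_95 = 43;  t_96 = 8;  t_97 = 74;  t_98 = 80;  t_99 = 80;  t_100 = 73
  t_101 = 40;  t_102 = 14;  t_103 = 20;  t_104 = 85;  t_105 = 14;  t_106 = 73
  t_107 = 44;  t_108 = 67;  t_109 = 93;  t_110 = 6;  t_111 = 3;  t_112 = 57
  t_113 = 70;  t_114 = 33;  t_115 = 75;  t_116 = 45;  t_117 = 93;  t_118 = 76
  t_119 = 47;  t_120 = 44;  t_121 = 89;  t_122 = 76;  t_123 = 84;  t_124 = 69
  t_125 = 27;  t_126 = 21;  t_127 = 41;  t_128 = 71;  t_129 = 20;  t_130 = 77
  t_131 = 0;  t_132 = 62;  t_133 = 74;  t_134 = 28;  t_135 = 92;  t_136 = 27
  t_137 = 47;  t_138 = 12;  t_139 = 20;  t_140 = 95;  t_141 = 79;  t_142 = 49
  t_143 = 20;  t_144 = 79;  t_145 = 47;  t_146 = 85;  t_147 = 62;  t_148 = 15
  t_149 = 21;  t_150 = 88;  t_151 = 31;  t_152 = 69;  t_153 = 80;  t_154 = 88
  t_155 = 28;  t_156 = 80;  t_157 = 6;  t_158 = 53;  t_159 = 21;  t_160 = 66
  t_161 = 43;  t_162 = 61;  t_163 = 67;  t_164 = 68;  t_165 = 14;  t_166 = 5
  t_167 = 52;  t_168 = 49;  t_169 = 51;  t_170 = 54;  t_171 = 68;  t_172 = 91
  t_173 = 14;  t_174 = 6;  t_175 = 23;  t_176 = 31;  t_177 = 70;  t_178 = 0
  t_179 = 54;  t_180 = 81;  t_181 = 9;  t_182 = 85;  t_183 = 33;  t_184 = 89
  t_185 = 72;  t_186 = 87;  t_187 = 22;  t_188 = 94;  t_189 = 56;  t_190 = 50
  t_191 = 20;  t_192 = 50;  t_193 = 93;  t_194 = 27;  t_195 = 1;  t_196 = 84
  t_197 = 81;  t_198 = 5;  t_199 = 46;  t_200 = 15;  t_201 = 24;  t_202 = 38
  t_203 = 22;  t_204 = 51;  t_205 = 90;  t_206 = 91;  t_207 = 29;  t_208 = 75
  t_209 = 1;  t_210 = 45;  t_211 = 33;  t_212 = 28;  t_213 = 42;  t_214 = 96
  t_215 = 7;  t_216 = 49;  t_217 = 73;  t_218 = 1;  t_219 = 85;  t_220 = 68
  t_221 = 70;  t_222 = 82;  t_223 = 30;  t_224 = 33;  t_225 = 68;  t_226 = 20
  t_227 = 61;  t_228 = 77;  t_229 = 78;  t_230 = 21;  t_231 = 27;  t_232 = 72
  t_233 = 68;  t_234 = 11;  t_235 = 23;  t_236 = 9;  t_237 = 23;  t_238 = 50
  t_239 = 39;  t_240 = 63;  t_241 = 5;  t_242 = 18;  t_243 = 0;  t_244 = 30
  t_245 = 12;  t_246 = 46;  t_247 = 13;  t_248 = 23;  t_249 = 46;  t_250 = 90
  t_251 = 41;  t_252 = 62;  t_253 = 95;  t_254 = 1;  t_255 = 34;  t_256 = 52
  t_257 = 10;  t_258 = 83;  t_259 = 79;  t_260 = 48;  t_261 = 5;  t_262 = 70
  t_263 = 18;  t_264 = 73;  t_265 = 91;  t_266 = 32;  t_267 = 31;  t_268 = 43
  t_269 = 40;  t_270 = 7;  t_271 = 19;  t_272 = 12;  t_273 = 52;  t_274 = 29
  t_275 = 33;  t_276 = 59;  t_277 = 73;  t_278 = 49;  t_279 = 78;  t_280 = 56
  t_281 = 83;  t_282 = 90;  t_283 = 93;  t_284 = 85;  t_285 = 18;  t_286 = 63
  t_287 = 67;  t_288 = 7;  t_289 = 50;  t_290 = 40;  t_291 = 93;  t_292 = 29
  t_293 = 20;  t_294 = 93;  t_295 = 9;  t_296 = 28;  t_297 = 73;  t_298 = 77
  t_299 = 42;  t_300 = 50;  t_301 = 95;  t_302 = 56;  t_303 = 48;  t_304 = 11
t_305 = 21·11 + 21·48 + 61·56 + 45·95 + 20·50 = 36
t_306 = 21·36 + 21·11 + 61·48 + 45·56 + 20·95 = 90

90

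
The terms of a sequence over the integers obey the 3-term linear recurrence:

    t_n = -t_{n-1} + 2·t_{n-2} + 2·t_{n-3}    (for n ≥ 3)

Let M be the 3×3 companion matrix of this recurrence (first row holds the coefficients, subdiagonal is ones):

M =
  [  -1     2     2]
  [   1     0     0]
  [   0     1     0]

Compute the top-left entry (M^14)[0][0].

255

(M^14)[0][0] is the top entry after applying M 14 times to the unit state (1, 0, 0). Equivalently it is h_{16} for the auxiliary sequence (h_n) obeying the same recurrence with h_2 = 1 and h_i = 0 for 0 ≤ i < 2:
h_3 = -1·1 + 2·0 + 2·0 = -1
h_4 = -1·-1 + 2·1 + 2·0 = 3
h_5 = -1·3 + 2·-1 + 2·1 = -3
h_6 = -1·-3 + 2·3 + 2·-1 = 7
h_7 = -1·7 + 2·-3 + 2·3 = -7
h_8 = -1·-7 + 2·7 + 2·-3 = 15
h_9 = -1·15 + 2·-7 + 2·7 = -15
h_10 = -1·-15 + 2·15 + 2·-7 = 31
h_11 = -1·31 + 2·-15 + 2·15 = -31
h_12 = -1·-31 + 2·31 + 2·-15 = 63
h_13 = -1·63 + 2·-31 + 2·31 = -63
h_14 = -1·-63 + 2·63 + 2·-31 = 127
h_15 = -1·127 + 2·-63 + 2·63 = -127
h_16 = -1·-127 + 2·127 + 2·-63 = 255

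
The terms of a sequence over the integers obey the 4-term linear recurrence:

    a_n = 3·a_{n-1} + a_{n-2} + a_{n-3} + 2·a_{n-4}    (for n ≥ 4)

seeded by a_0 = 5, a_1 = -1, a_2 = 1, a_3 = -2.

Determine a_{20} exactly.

a_4 = 3·-2 + 1·1 + 1·-1 + 2·5 = 4
a_5 = 3·4 + 1·-2 + 1·1 + 2·-1 = 9
a_6 = 3·9 + 1·4 + 1·-2 + 2·1 = 31
a_7 = 3·31 + 1·9 + 1·4 + 2·-2 = 102
a_8 = 3·102 + 1·31 + 1·9 + 2·4 = 354
a_9 = 3·354 + 1·102 + 1·31 + 2·9 = 1213
a_10 = 3·1213 + 1·354 + 1·102 + 2·31 = 4157
a_11 = 3·4157 + 1·1213 + 1·354 + 2·102 = 14242
a_12 = 3·14242 + 1·4157 + 1·1213 + 2·354 = 48804
a_13 = 3·48804 + 1·14242 + 1·4157 + 2·1213 = 167237
a_14 = 3·167237 + 1·48804 + 1·14242 + 2·4157 = 573071
a_15 = 3·573071 + 1·167237 + 1·48804 + 2·14242 = 1963738
a_16 = 3·1963738 + 1·573071 + 1·167237 + 2·48804 = 6729130
a_17 = 3·6729130 + 1·1963738 + 1·573071 + 2·167237 = 23058673
a_18 = 3·23058673 + 1·6729130 + 1·1963738 + 2·573071 = 79015029
a_19 = 3·79015029 + 1·23058673 + 1·6729130 + 2·1963738 = 270760366
a_20 = 3·270760366 + 1·79015029 + 1·23058673 + 2·6729130 = 927813060

927813060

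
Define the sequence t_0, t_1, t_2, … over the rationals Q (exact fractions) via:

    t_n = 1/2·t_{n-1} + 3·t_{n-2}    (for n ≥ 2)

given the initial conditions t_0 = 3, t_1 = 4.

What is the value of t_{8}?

40727/64

t_2 = 1/2·4 + 3·3 = 11
t_3 = 1/2·11 + 3·4 = 35/2
t_4 = 1/2·35/2 + 3·11 = 167/4
t_5 = 1/2·167/4 + 3·35/2 = 587/8
t_6 = 1/2·587/8 + 3·167/4 = 2591/16
t_7 = 1/2·2591/16 + 3·587/8 = 9635/32
t_8 = 1/2·9635/32 + 3·2591/16 = 40727/64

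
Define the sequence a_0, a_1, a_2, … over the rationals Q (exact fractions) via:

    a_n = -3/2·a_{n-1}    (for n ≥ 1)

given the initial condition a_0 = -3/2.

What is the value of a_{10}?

a_1 = -3/2·-3/2 = 9/4
a_2 = -3/2·9/4 = -27/8
a_3 = -3/2·-27/8 = 81/16
a_4 = -3/2·81/16 = -243/32
a_5 = -3/2·-243/32 = 729/64
a_6 = -3/2·729/64 = -2187/128
a_7 = -3/2·-2187/128 = 6561/256
a_8 = -3/2·6561/256 = -19683/512
a_9 = -3/2·-19683/512 = 59049/1024
a_10 = -3/2·59049/1024 = -177147/2048

-177147/2048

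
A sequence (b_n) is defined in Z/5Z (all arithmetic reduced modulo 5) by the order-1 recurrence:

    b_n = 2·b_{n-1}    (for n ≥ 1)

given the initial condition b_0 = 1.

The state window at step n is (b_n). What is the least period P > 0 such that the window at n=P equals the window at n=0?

4

n=0: window = (1)
n=1: window = (2)
n=2: window = (4)
n=3: window = (3)
n=4: window = (1)
window at n=4 equals window at n=0 → period = 4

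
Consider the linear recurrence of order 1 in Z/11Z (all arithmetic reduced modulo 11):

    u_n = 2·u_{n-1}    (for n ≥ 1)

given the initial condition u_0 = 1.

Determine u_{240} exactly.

u_1 = 2·1 = 2
u_2 = 2·2 = 4
u_3 = 2·4 = 8
u_4 = 2·8 = 5
u_5 = 2·5 = 10
u_6 = 2·10 = 9
u_7 = 2·9 = 7
u_8 = 2·7 = 3
u_9 = 2·3 = 6
u_10 = 2·6 = 1
(u_10) = (1) = (u_0), so the sequence has period 10.
240 ≡ 0 (mod 10), hence u_240 = u_0 = 1.

1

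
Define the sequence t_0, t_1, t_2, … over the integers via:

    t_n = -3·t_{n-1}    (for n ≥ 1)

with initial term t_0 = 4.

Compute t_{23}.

-376572715308

t_1 = -3·4 = -12
t_2 = -3·-12 = 36
t_3 = -3·36 = -108
t_4 = -3·-108 = 324
t_5 = -3·324 = -972
t_6 = -3·-972 = 2916
t_7 = -3·2916 = -8748
t_8 = -3·-8748 = 26244
t_9 = -3·26244 = -78732
t_10 = -3·-78732 = 236196
t_11 = -3·236196 = -708588
t_12 = -3·-708588 = 2125764
t_13 = -3·2125764 = -6377292
t_14 = -3·-6377292 = 19131876
t_15 = -3·19131876 = -57395628
t_16 = -3·-57395628 = 172186884
t_17 = -3·172186884 = -516560652
t_18 = -3·-516560652 = 1549681956
t_19 = -3·1549681956 = -4649045868
t_20 = -3·-4649045868 = 13947137604
t_21 = -3·13947137604 = -41841412812
t_22 = -3·-41841412812 = 125524238436
t_23 = -3·125524238436 = -376572715308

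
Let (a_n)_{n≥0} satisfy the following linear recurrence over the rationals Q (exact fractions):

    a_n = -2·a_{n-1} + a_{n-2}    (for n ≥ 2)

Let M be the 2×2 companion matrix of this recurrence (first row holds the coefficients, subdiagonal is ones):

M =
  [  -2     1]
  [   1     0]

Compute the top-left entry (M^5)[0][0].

-70

(M^5)[0][0] is the top entry after applying M 5 times to the unit state (1, 0). Equivalently it is h_{6} for the auxiliary sequence (h_n) obeying the same recurrence with h_1 = 1 and h_i = 0 for 0 ≤ i < 1:
h_2 = -2·1 + 1·0 = -2
h_3 = -2·-2 + 1·1 = 5
h_4 = -2·5 + 1·-2 = -12
h_5 = -2·-12 + 1·5 = 29
h_6 = -2·29 + 1·-12 = -70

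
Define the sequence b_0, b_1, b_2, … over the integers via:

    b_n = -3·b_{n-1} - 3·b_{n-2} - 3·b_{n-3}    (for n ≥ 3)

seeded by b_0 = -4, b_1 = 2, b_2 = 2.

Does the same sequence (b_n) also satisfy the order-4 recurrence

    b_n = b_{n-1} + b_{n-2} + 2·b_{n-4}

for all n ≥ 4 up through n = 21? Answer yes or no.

no

Terms b_0..b_21: -4, 2, 2, 0, -12, 30, -54, 108, -252, 594, -1350, 3024, -6804, 15390, -34830, 78732, -177876, 401922, -908334, 2052864, -4639356, 10484478
n=4: candidate gives -6, actual b_4 = -12 ✗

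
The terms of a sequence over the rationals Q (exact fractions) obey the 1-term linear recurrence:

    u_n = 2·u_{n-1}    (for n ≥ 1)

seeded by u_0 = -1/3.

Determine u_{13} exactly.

-8192/3

u_1 = 2·-1/3 = -2/3
u_2 = 2·-2/3 = -4/3
u_3 = 2·-4/3 = -8/3
u_4 = 2·-8/3 = -16/3
u_5 = 2·-16/3 = -32/3
u_6 = 2·-32/3 = -64/3
u_7 = 2·-64/3 = -128/3
u_8 = 2·-128/3 = -256/3
u_9 = 2·-256/3 = -512/3
u_10 = 2·-512/3 = -1024/3
u_11 = 2·-1024/3 = -2048/3
u_12 = 2·-2048/3 = -4096/3
u_13 = 2·-4096/3 = -8192/3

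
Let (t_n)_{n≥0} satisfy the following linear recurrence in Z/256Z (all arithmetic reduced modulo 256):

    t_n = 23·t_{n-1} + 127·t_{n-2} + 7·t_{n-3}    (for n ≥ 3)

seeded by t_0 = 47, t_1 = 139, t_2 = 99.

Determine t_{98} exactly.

99

t_3 = 23·99 + 127·139 + 7·47 = 35
t_4 = 23·35 + 127·99 + 7·139 = 15
t_5 = 23·15 + 127·35 + 7·99 = 107
t_6 = 23·107 + 127·15 + 7·35 = 3
t_7 = 23·3 + 127·107 + 7·15 = 195
t_8 = 23·195 + 127·3 + 7·107 = 239
t_9 = 23·239 + 127·195 + 7·3 = 75
t_10 = 23·75 + 127·239 + 7·195 = 163
t_11 = 23·163 + 127·75 + 7·239 = 99
t_12 = 23·99 + 127·163 + 7·75 = 207
t_13 = 23·207 + 127·99 + 7·163 = 43
t_14 = 23·43 + 127·207 + 7·99 = 67
t_15 = 23·67 + 127·43 + 7·207 = 3
t_16 = 23·3 + 127·67 + 7·43 = 175
t_17 = 23·175 + 127·3 + 7·67 = 11
t_18 = 23·11 + 127·175 + 7·3 = 227
t_19 = 23·227 + 127·11 + 7·175 = 163
t_20 = 23·163 + 127·227 + 7·11 = 143
t_21 = 23·143 + 127·163 + 7·227 = 235
t_22 = 23·235 + 127·143 + 7·163 = 131
t_23 = 23·131 + 127·235 + 7·143 = 67
t_24 = 23·67 + 127·131 + 7·235 = 111
t_25 = 23·111 + 127·67 + 7·131 = 203
t_26 = 23·203 + 127·111 + 7·67 = 35
t_27 = 23·35 + 127·203 + 7·111 = 227
t_28 = 23·227 + 127·35 + 7·203 = 79
t_29 = 23·79 + 127·227 + 7·35 = 171
t_30 = 23·171 + 127·79 + 7·227 = 195
t_31 = 23·195 + 127·171 + 7·79 = 131
t_32 = 23·131 + 127·195 + 7·171 = 47
t_33 = 23·47 + 127·131 + 7·195 = 139
t_34 = 23·139 + 127·47 + 7·131 = 99
(t_32, t_33, t_34) = (47, 139, 99) = (t_0, t_1, t_2), so the sequence has period 32.
98 ≡ 2 (mod 32), hence t_98 = t_2 = 99.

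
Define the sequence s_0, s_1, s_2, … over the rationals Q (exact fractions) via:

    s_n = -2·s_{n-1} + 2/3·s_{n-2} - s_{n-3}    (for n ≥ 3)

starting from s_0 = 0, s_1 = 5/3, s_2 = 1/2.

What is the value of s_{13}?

s_3 = -2·1/2 + 2/3·5/3 + -1·0 = 1/9
s_4 = -2·1/9 + 2/3·1/2 + -1·5/3 = -14/9
s_5 = -2·-14/9 + 2/3·1/9 + -1·1/2 = 145/54
s_6 = -2·145/54 + 2/3·-14/9 + -1·1/9 = -176/27
s_7 = -2·-176/27 + 2/3·145/54 + -1·-14/9 = 1327/81
s_8 = -2·1327/81 + 2/3·-176/27 + -1·145/54 = -2149/54
s_9 = -2·-2149/54 + 2/3·1327/81 + -1·-176/27 = 23579/243
s_10 = -2·23579/243 + 2/3·-2149/54 + -1·1327/81 = -57586/243
s_11 = -2·-57586/243 + 2/3·23579/243 + -1·-2149/54 = 843371/1458
s_12 = -2·843371/1458 + 2/3·-57586/243 + -1·23579/243 = -1029280/729
s_13 = -2·-1029280/729 + 2/3·843371/1458 + -1·-57586/243 = 7537325/2187

7537325/2187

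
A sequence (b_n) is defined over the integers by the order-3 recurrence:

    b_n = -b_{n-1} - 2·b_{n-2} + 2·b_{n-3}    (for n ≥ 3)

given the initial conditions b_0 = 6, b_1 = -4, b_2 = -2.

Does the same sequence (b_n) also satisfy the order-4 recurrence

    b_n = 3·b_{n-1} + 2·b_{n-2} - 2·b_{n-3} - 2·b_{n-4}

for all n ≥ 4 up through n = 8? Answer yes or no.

no

Terms b_0..b_8: 6, -4, -2, 22, -26, -22, 118, -126, -154
n=4: candidate gives 58, actual b_4 = -26 ✗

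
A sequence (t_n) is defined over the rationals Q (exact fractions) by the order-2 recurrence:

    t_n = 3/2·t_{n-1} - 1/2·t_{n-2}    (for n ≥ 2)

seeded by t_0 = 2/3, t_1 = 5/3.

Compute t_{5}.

t_2 = 3/2·5/3 + -1/2·2/3 = 13/6
t_3 = 3/2·13/6 + -1/2·5/3 = 29/12
t_4 = 3/2·29/12 + -1/2·13/6 = 61/24
t_5 = 3/2·61/24 + -1/2·29/12 = 125/48

125/48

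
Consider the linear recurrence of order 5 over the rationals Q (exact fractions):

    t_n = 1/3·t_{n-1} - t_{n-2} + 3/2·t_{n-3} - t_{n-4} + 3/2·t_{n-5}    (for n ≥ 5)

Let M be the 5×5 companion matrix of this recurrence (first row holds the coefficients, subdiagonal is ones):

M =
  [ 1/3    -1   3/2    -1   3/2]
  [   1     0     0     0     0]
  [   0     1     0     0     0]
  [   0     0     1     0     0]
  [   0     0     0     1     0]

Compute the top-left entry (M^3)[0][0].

47/54

(M^3)[0][0] is the top entry after applying M 3 times to the unit state (1, 0, 0, 0, 0). Equivalently it is h_{7} for the auxiliary sequence (h_n) obeying the same recurrence with h_4 = 1 and h_i = 0 for 0 ≤ i < 4:
h_5 = 1/3·1 + -1·0 + 3/2·0 + -1·0 + 3/2·0 = 1/3
h_6 = 1/3·1/3 + -1·1 + 3/2·0 + -1·0 + 3/2·0 = -8/9
h_7 = 1/3·-8/9 + -1·1/3 + 3/2·1 + -1·0 + 3/2·0 = 47/54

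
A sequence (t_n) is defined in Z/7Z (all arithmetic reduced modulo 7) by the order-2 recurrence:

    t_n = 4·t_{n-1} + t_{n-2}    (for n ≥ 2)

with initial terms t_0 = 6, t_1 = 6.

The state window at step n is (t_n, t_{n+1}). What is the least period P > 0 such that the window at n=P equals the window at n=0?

n=0: window = (6, 6)
n=1: window = (6, 2)
n=2: window = (2, 0)
n=3: window = (0, 2)
n=4: window = (2, 1)
n=5: window = (1, 6)
n=6: window = (6, 4)
n=7: window = (4, 1)
n=8: window = (1, 1)
n=9: window = (1, 5)
n=10: window = (5, 0)
n=11: window = (0, 5)
n=12: window = (5, 6)
n=13: window = (6, 1)
n=14: window = (1, 3)
n=15: window = (3, 6)
n=16: window = (6, 6)
window at n=16 equals window at n=0 → period = 16

16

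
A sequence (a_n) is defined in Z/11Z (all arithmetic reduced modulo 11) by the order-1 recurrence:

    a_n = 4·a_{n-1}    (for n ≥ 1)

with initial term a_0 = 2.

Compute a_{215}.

a_1 = 4·2 = 8
a_2 = 4·8 = 10
a_3 = 4·10 = 7
a_4 = 4·7 = 6
a_5 = 4·6 = 2
(a_5) = (2) = (a_0), so the sequence has period 5.
215 ≡ 0 (mod 5), hence a_215 = a_0 = 2.

2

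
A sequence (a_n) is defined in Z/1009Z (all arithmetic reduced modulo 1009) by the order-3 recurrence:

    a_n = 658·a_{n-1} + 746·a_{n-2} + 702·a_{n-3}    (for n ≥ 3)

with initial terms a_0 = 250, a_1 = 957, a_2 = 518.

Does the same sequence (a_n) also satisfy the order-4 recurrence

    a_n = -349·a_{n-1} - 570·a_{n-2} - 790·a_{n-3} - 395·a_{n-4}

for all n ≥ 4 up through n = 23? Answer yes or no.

yes

Terms a_0..a_23: 250, 957, 518, 295, 183, 847, 906, 380, 956, 734, 867, 205, 375, 323, 524, 431, 211, 832, 442, 180, 29, 515, 526, 969
n=4: candidate gives 183, actual a_4 = 183 ✓
n=5: candidate gives 847, actual a_5 = 847 ✓
n=6: candidate gives 906, actual a_6 = 906 ✓
n=7: candidate gives 380, actual a_7 = 380 ✓
n=8: candidate gives 956, actual a_8 = 956 ✓
n=9: candidate gives 734, actual a_9 = 734 ✓
n=10: candidate gives 867, actual a_10 = 867 ✓
n=11: candidate gives 205, actual a_11 = 205 ✓
n=12: candidate gives 375, actual a_12 = 375 ✓
n=13: candidate gives 323, actual a_13 = 323 ✓
n=14: candidate gives 524, actual a_14 = 524 ✓
n=15: candidate gives 431, actual a_15 = 431 ✓
n=16: candidate gives 211, actual a_16 = 211 ✓
n=17: candidate gives 832, actual a_17 = 832 ✓
n=18: candidate gives 442, actual a_18 = 442 ✓
n=19: candidate gives 180, actual a_19 = 180 ✓
n=20: candidate gives 29, actual a_20 = 29 ✓
n=21: candidate gives 515, actual a_21 = 515 ✓
n=22: candidate gives 526, actual a_22 = 526 ✓
n=23: candidate gives 969, actual a_23 = 969 ✓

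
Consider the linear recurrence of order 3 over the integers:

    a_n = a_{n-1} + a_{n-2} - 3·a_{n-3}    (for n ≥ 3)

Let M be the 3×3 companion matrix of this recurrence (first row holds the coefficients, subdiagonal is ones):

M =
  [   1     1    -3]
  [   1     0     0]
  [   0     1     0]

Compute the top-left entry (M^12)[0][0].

71

(M^12)[0][0] is the top entry after applying M 12 times to the unit state (1, 0, 0). Equivalently it is h_{14} for the auxiliary sequence (h_n) obeying the same recurrence with h_2 = 1 and h_i = 0 for 0 ≤ i < 2:
h_3 = 1·1 + 1·0 + -3·0 = 1
h_4 = 1·1 + 1·1 + -3·0 = 2
h_5 = 1·2 + 1·1 + -3·1 = 0
h_6 = 1·0 + 1·2 + -3·1 = -1
h_7 = 1·-1 + 1·0 + -3·2 = -7
h_8 = 1·-7 + 1·-1 + -3·0 = -8
h_9 = 1·-8 + 1·-7 + -3·-1 = -12
h_10 = 1·-12 + 1·-8 + -3·-7 = 1
h_11 = 1·1 + 1·-12 + -3·-8 = 13
h_12 = 1·13 + 1·1 + -3·-12 = 50
h_13 = 1·50 + 1·13 + -3·1 = 60
h_14 = 1·60 + 1·50 + -3·13 = 71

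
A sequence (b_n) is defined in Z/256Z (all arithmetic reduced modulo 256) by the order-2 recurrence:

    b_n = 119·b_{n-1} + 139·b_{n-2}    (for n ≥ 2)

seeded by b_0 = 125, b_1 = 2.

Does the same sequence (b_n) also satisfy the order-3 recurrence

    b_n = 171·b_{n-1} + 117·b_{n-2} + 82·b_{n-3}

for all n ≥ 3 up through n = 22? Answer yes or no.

no

Terms b_0..b_22: 125, 2, 205, 97, 102, 21, 37, 154, 173, 9, 30, 213, 77, 114, 205, 49, 22, 213, 245, 138, 45, 217, 78
n=3: candidate gives 227, actual b_3 = 97 ✗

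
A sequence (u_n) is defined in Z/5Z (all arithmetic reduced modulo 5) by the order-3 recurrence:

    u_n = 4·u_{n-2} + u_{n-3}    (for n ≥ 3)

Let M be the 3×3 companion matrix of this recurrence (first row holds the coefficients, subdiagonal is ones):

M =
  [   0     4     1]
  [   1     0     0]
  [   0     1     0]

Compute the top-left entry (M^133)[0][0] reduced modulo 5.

2

(M^133)[0][0] is the top entry after applying M 133 times to the unit state (1, 0, 0). Equivalently it is h_{135} for the auxiliary sequence (h_n) obeying the same recurrence with h_2 = 1 and h_i = 0 for 0 ≤ i < 2:
h_3 = 0·1 + 4·0 + 1·0 = 0
h_4 = 0·0 + 4·1 + 1·0 = 4
h_5 = 0·4 + 4·0 + 1·1 = 1
h_6 = 0·1 + 4·4 + 1·0 = 1
h_7 = 0·1 + 4·1 + 1·4 = 3
h_8 = 0·3 + 4·1 + 1·1 = 0
h_9 = 0·0 + 4·3 + 1·1 = 3
h_10 = 0·3 + 4·0 + 1·3 = 3
h_11 = 0·3 + 4·3 + 1·0 = 2
h_12 = 0·2 + 4·3 + 1·3 = 0
h_13 = 0·0 + 4·2 + 1·3 = 1
h_14 = 0·1 + 4·0 + 1·2 = 2
h_15 = 0·2 + 4·1 + 1·0 = 4
h_16 = 0·4 + 4·2 + 1·1 = 4
h_17 = 0·4 + 4·4 + 1·2 = 3
h_18 = 0·3 + 4·4 + 1·4 = 0
h_19 = 0·0 + 4·3 + 1·4 = 1
h_20 = 0·1 + 4·0 + 1·3 = 3
h_21 = 0·3 + 4·1 + 1·0 = 4
h_22 = 0·4 + 4·3 + 1·1 = 3
h_23 = 0·3 + 4·4 + 1·3 = 4
h_24 = 0·4 + 4·3 + 1·4 = 1
h_25 = 0·1 + 4·4 + 1·3 = 4
h_26 = 0·4 + 4·1 + 1·4 = 3
h_27 = 0·3 + 4·4 + 1·1 = 2
h_28 = 0·2 + 4·3 + 1·4 = 1
h_29 = 0·1 + 4·2 + 1·3 = 1
h_30 = 0·1 + 4·1 + 1·2 = 1
h_31 = 0·1 + 4·1 + 1·1 = 0
h_32 = 0·0 + 4·1 + 1·1 = 0
h_33 = 0·0 + 4·0 + 1·1 = 1
(h_31, h_32, h_33) = (0, 0, 1) = (h_0, h_1, h_2), so the sequence has period 31.
135 ≡ 11 (mod 31), hence h_135 = h_11 = 2.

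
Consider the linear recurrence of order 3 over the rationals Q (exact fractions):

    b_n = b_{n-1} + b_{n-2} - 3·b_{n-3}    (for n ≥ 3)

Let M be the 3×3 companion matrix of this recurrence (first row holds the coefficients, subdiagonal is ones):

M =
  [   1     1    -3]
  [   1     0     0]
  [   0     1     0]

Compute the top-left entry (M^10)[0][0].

50

(M^10)[0][0] is the top entry after applying M 10 times to the unit state (1, 0, 0). Equivalently it is h_{12} for the auxiliary sequence (h_n) obeying the same recurrence with h_2 = 1 and h_i = 0 for 0 ≤ i < 2:
h_3 = 1·1 + 1·0 + -3·0 = 1
h_4 = 1·1 + 1·1 + -3·0 = 2
h_5 = 1·2 + 1·1 + -3·1 = 0
h_6 = 1·0 + 1·2 + -3·1 = -1
h_7 = 1·-1 + 1·0 + -3·2 = -7
h_8 = 1·-7 + 1·-1 + -3·0 = -8
h_9 = 1·-8 + 1·-7 + -3·-1 = -12
h_10 = 1·-12 + 1·-8 + -3·-7 = 1
h_11 = 1·1 + 1·-12 + -3·-8 = 13
h_12 = 1·13 + 1·1 + -3·-12 = 50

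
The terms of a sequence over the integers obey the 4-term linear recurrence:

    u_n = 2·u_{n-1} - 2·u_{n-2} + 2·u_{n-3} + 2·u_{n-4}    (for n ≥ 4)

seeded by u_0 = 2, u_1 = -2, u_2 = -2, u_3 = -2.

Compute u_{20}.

-52736

u_4 = 2·-2 + -2·-2 + 2·-2 + 2·2 = 0
u_5 = 2·0 + -2·-2 + 2·-2 + 2·-2 = -4
u_6 = 2·-4 + -2·0 + 2·-2 + 2·-2 = -16
u_7 = 2·-16 + -2·-4 + 2·0 + 2·-2 = -28
u_8 = 2·-28 + -2·-16 + 2·-4 + 2·0 = -32
u_9 = 2·-32 + -2·-28 + 2·-16 + 2·-4 = -48
u_10 = 2·-48 + -2·-32 + 2·-28 + 2·-16 = -120
u_11 = 2·-120 + -2·-48 + 2·-32 + 2·-28 = -264
u_12 = 2·-264 + -2·-120 + 2·-48 + 2·-32 = -448
u_13 = 2·-448 + -2·-264 + 2·-120 + 2·-48 = -704
u_14 = 2·-704 + -2·-448 + 2·-264 + 2·-120 = -1280
u_15 = 2·-1280 + -2·-704 + 2·-448 + 2·-264 = -2576
u_16 = 2·-2576 + -2·-1280 + 2·-704 + 2·-448 = -4896
u_17 = 2·-4896 + -2·-2576 + 2·-1280 + 2·-704 = -8608
u_18 = 2·-8608 + -2·-4896 + 2·-2576 + 2·-1280 = -15136
u_19 = 2·-15136 + -2·-8608 + 2·-4896 + 2·-2576 = -28000
u_20 = 2·-28000 + -2·-15136 + 2·-8608 + 2·-4896 = -52736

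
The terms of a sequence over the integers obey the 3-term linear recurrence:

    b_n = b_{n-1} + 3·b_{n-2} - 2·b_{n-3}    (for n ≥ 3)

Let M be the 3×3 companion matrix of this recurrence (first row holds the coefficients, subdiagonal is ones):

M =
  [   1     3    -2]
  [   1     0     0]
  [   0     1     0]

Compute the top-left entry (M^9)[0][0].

385

(M^9)[0][0] is the top entry after applying M 9 times to the unit state (1, 0, 0). Equivalently it is h_{11} for the auxiliary sequence (h_n) obeying the same recurrence with h_2 = 1 and h_i = 0 for 0 ≤ i < 2:
h_3 = 1·1 + 3·0 + -2·0 = 1
h_4 = 1·1 + 3·1 + -2·0 = 4
h_5 = 1·4 + 3·1 + -2·1 = 5
h_6 = 1·5 + 3·4 + -2·1 = 15
h_7 = 1·15 + 3·5 + -2·4 = 22
h_8 = 1·22 + 3·15 + -2·5 = 57
h_9 = 1·57 + 3·22 + -2·15 = 93
h_10 = 1·93 + 3·57 + -2·22 = 220
h_11 = 1·220 + 3·93 + -2·57 = 385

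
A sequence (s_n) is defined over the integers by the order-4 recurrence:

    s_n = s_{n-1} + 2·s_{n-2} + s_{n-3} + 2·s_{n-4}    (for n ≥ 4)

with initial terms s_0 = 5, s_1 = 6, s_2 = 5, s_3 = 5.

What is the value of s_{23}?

135241445

s_4 = 1·5 + 2·5 + 1·6 + 2·5 = 31
s_5 = 1·31 + 2·5 + 1·5 + 2·6 = 58
s_6 = 1·58 + 2·31 + 1·5 + 2·5 = 135
s_7 = 1·135 + 2·58 + 1·31 + 2·5 = 292
s_8 = 1·292 + 2·135 + 1·58 + 2·31 = 682
s_9 = 1·682 + 2·292 + 1·135 + 2·58 = 1517
s_10 = 1·1517 + 2·682 + 1·292 + 2·135 = 3443
s_11 = 1·3443 + 2·1517 + 1·682 + 2·292 = 7743
s_12 = 1·7743 + 2·3443 + 1·1517 + 2·682 = 17510
s_13 = 1·17510 + 2·7743 + 1·3443 + 2·1517 = 39473
s_14 = 1·39473 + 2·17510 + 1·7743 + 2·3443 = 89122
s_15 = 1·89122 + 2·39473 + 1·17510 + 2·7743 = 201064
s_16 = 1·201064 + 2·89122 + 1·39473 + 2·17510 = 453801
s_17 = 1·453801 + 2·201064 + 1·89122 + 2·39473 = 1023997
s_18 = 1·1023997 + 2·453801 + 1·201064 + 2·89122 = 2310907
s_19 = 1·2310907 + 2·1023997 + 1·453801 + 2·201064 = 5214830
s_20 = 1·5214830 + 2·2310907 + 1·1023997 + 2·453801 = 11768243
s_21 = 1·11768243 + 2·5214830 + 1·2310907 + 2·1023997 = 26556804
s_22 = 1·26556804 + 2·11768243 + 1·5214830 + 2·2310907 = 59929934
s_23 = 1·59929934 + 2·26556804 + 1·11768243 + 2·5214830 = 135241445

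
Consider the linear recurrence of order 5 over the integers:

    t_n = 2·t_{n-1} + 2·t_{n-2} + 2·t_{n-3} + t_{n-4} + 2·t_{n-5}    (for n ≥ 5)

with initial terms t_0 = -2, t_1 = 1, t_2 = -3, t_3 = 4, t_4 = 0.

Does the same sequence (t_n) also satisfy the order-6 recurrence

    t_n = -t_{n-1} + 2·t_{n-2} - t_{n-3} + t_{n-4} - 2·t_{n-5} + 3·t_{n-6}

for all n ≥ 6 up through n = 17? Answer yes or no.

no

Terms t_0..t_17: -2, 1, -3, 4, 0, -1, 5, 6, 28, 77, 225, 676, 1996, 5927, 17577, 52126, 154608, 458541
n=6: candidate gives -14, actual t_6 = 5 ✗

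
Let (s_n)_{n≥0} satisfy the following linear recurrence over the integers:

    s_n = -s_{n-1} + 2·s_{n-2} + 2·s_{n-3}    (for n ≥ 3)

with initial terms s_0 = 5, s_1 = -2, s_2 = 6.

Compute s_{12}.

68

s_3 = -1·6 + 2·-2 + 2·5 = 0
s_4 = -1·0 + 2·6 + 2·-2 = 8
s_5 = -1·8 + 2·0 + 2·6 = 4
s_6 = -1·4 + 2·8 + 2·0 = 12
s_7 = -1·12 + 2·4 + 2·8 = 12
s_8 = -1·12 + 2·12 + 2·4 = 20
s_9 = -1·20 + 2·12 + 2·12 = 28
s_10 = -1·28 + 2·20 + 2·12 = 36
s_11 = -1·36 + 2·28 + 2·20 = 60
s_12 = -1·60 + 2·36 + 2·28 = 68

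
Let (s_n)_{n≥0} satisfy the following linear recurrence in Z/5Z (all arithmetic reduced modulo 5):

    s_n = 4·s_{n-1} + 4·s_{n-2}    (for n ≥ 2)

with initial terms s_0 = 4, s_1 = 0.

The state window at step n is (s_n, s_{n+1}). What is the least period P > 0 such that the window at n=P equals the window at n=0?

3

n=0: window = (4, 0)
n=1: window = (0, 1)
n=2: window = (1, 4)
n=3: window = (4, 0)
window at n=3 equals window at n=0 → period = 3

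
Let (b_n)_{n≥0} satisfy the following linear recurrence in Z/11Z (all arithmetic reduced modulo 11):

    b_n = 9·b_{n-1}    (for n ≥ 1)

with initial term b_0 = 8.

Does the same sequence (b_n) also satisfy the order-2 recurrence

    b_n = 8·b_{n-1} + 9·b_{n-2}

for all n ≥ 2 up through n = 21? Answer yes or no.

yes

Terms b_0..b_21: 8, 6, 10, 2, 7, 8, 6, 10, 2, 7, 8, 6, 10, 2, 7, 8, 6, 10, 2, 7, 8, 6
n=2: candidate gives 10, actual b_2 = 10 ✓
n=3: candidate gives 2, actual b_3 = 2 ✓
n=4: candidate gives 7, actual b_4 = 7 ✓
n=5: candidate gives 8, actual b_5 = 8 ✓
n=6: candidate gives 6, actual b_6 = 6 ✓
n=7: candidate gives 10, actual b_7 = 10 ✓
n=8: candidate gives 2, actual b_8 = 2 ✓
n=9: candidate gives 7, actual b_9 = 7 ✓
n=10: candidate gives 8, actual b_10 = 8 ✓
n=11: candidate gives 6, actual b_11 = 6 ✓
n=12: candidate gives 10, actual b_12 = 10 ✓
n=13: candidate gives 2, actual b_13 = 2 ✓
n=14: candidate gives 7, actual b_14 = 7 ✓
n=15: candidate gives 8, actual b_15 = 8 ✓
n=16: candidate gives 6, actual b_16 = 6 ✓
n=17: candidate gives 10, actual b_17 = 10 ✓
n=18: candidate gives 2, actual b_18 = 2 ✓
n=19: candidate gives 7, actual b_19 = 7 ✓
n=20: candidate gives 8, actual b_20 = 8 ✓
n=21: candidate gives 6, actual b_21 = 6 ✓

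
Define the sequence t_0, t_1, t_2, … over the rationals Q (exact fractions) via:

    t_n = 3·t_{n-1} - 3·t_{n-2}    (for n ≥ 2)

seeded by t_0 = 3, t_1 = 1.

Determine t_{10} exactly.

t_2 = 3·1 + -3·3 = -6
t_3 = 3·-6 + -3·1 = -21
t_4 = 3·-21 + -3·-6 = -45
t_5 = 3·-45 + -3·-21 = -72
t_6 = 3·-72 + -3·-45 = -81
t_7 = 3·-81 + -3·-72 = -27
t_8 = 3·-27 + -3·-81 = 162
t_9 = 3·162 + -3·-27 = 567
t_10 = 3·567 + -3·162 = 1215

1215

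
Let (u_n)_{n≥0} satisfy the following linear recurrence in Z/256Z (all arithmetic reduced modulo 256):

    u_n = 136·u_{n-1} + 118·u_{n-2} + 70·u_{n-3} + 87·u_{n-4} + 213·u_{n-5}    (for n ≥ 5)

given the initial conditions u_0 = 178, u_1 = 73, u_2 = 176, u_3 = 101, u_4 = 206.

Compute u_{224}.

151

u_5 = 136·206 + 118·101 + 70·176 + 87·73 + 213·178 = 7
u_6 = 136·7 + 118·206 + 70·101 + 87·176 + 213·73 = 215
u_7 = 136·215 + 118·7 + 70·206 + 87·101 + 213·176 = 137
u_8 = 136·137 + 118·215 + 70·7 + 87·206 + 213·101 = 215
u_9 = 136·215 + 118·137 + 70·215 + 87·7 + 213·206 = 239
u_10 = 136·239 + 118·215 + 70·137 + 87·215 + 213·7 = 108
Continuing the recurrence:
  u_11 = 198;  u_12 = 96;  u_13 = 232;  u_14 = 51;  u_15 = 110;  u_16 = 192
  u_17 = 94;  u_18 = 225;  u_19 = 45;  u_20 = 24;  u_21 = 182;  u_22 = 187
  u_23 = 76;  u_24 = 239;  u_25 = 244;  u_26 = 141;  u_27 = 37;  u_28 = 211
  u_29 = 123;  u_30 = 167;  u_31 = 0;  u_32 = 26;  u_33 = 214;  u_34 = 196
  u_35 = 211;  u_36 = 202;  u_37 = 134;  u_38 = 168;  u_39 = 9;  u_40 = 17
  u_41 = 186;  u_42 = 178;  u_43 = 201;  u_44 = 244;  u_45 = 77;  u_46 = 150
  u_47 = 79;  u_48 = 83;  u_49 = 181;  u_50 = 15;  u_51 = 191;  u_52 = 208
  u_53 = 54;  u_54 = 124;  u_55 = 8;  u_56 = 199;  u_57 = 186;  u_58 = 204
  u_59 = 106;  u_60 = 125;  u_61 = 213;  u_62 = 216;  u_63 = 222;  u_64 = 107
  u_65 = 160;  u_66 = 167;  u_67 = 228;  u_68 = 237;  u_69 = 17;  u_70 = 127
  u_71 = 139;  u_72 = 71;  u_73 = 124;  u_74 = 234;  u_75 = 202;  u_76 = 220
  u_77 = 47;  u_78 = 78;  u_79 = 154;  u_80 = 116;  u_81 = 245;  u_82 = 89
  u_83 = 42;  u_84 = 226;  u_85 = 137;  u_86 = 136;  u_87 = 133;  u_88 = 142
  u_89 = 135;  u_90 = 191;  u_91 = 225;  u_92 = 103;  u_93 = 175;  u_94 = 52
  u_95 = 214;  u_96 = 184;  u_97 = 200;  u_98 = 219;  u_99 = 214;  u_100 = 232
  u_101 = 214;  u_102 = 249;  u_103 = 77;  u_104 = 24;  u_105 = 22;  u_106 = 123
  u_107 = 100;  u_108 = 15;  u_109 = 36;  u_110 = 125;  u_111 = 109;  u_112 = 171
  u_113 = 251;  u_114 = 103;  u_115 = 56;  u_116 = 170;  u_117 = 222;  u_118 = 116
  u_119 = 43;  u_120 = 98;  u_121 = 126;  u_122 = 0;  u_123 = 1;  u_124 = 17
  u_125 = 218;  u_126 = 194;  u_127 = 137;  u_128 = 108;  u_129 = 205;  u_130 = 118
  u_131 = 175;  u_132 = 27;  u_133 = 205;  u_134 = 223;  u_135 = 255;  u_136 = 24
  u_137 = 102;  u_138 = 84;  u_139 = 104;  u_140 = 47;  u_141 = 130;  u_142 = 148
  u_143 = 162;  u_144 = 85;  u_145 = 149;  u_146 = 24;  u_147 = 222;  u_148 = 107
  u_149 = 24;  u_150 = 231;  u_151 = 116;  u_152 = 189;  u_153 = 57;  u_154 = 151
  u_155 = 203;  u_156 = 199;  u_157 = 52;  u_158 = 154;  u_159 = 210;  u_160 = 76
  u_161 = 135;  u_162 = 198;  u_163 = 178;  u_164 = 76;  u_165 = 173;  u_166 = 57
  u_167 = 10;  u_168 = 210;  u_169 = 201;  u_170 = 160;  u_171 = 229;  u_172 = 14
  u_173 = 199;  u_174 = 103;  u_175 = 57;  u_176 = 119;  u_177 = 239;  u_178 = 252
  u_179 = 166;  u_180 = 144;  u_181 = 40;  u_182 = 131;  u_183 = 126;  u_184 = 80
  u_185 = 206;  u_186 = 145;  u_187 = 173;  u_188 = 24;  u_189 = 182;  u_190 = 187
  u_191 = 60;  u_192 = 239;  u_193 = 148;  u_194 = 45;  u_195 = 117;  u_196 = 131
  u_197 = 251;  u_198 = 39;  u_199 = 112;  u_200 = 250;  u_201 = 102;  u_202 = 36
  u_203 = 3;  u_204 = 58;  u_205 = 182;  u_206 = 88;  u_207 = 121;  u_208 = 209
  u_209 = 250;  u_210 = 146;  u_211 = 73;  u_212 = 36;  u_213 = 141;  u_214 = 22
  u_215 = 207;  u_216 = 163;  u_217 = 229;  u_218 = 47;  u_219 = 191;  u_220 = 96
  u_221 = 86;  u_222 = 172
u_223 = 136·172 + 118·86 + 70·96 + 87·191 + 213·47 = 72
u_224 = 136·72 + 118·172 + 70·86 + 87·96 + 213·191 = 151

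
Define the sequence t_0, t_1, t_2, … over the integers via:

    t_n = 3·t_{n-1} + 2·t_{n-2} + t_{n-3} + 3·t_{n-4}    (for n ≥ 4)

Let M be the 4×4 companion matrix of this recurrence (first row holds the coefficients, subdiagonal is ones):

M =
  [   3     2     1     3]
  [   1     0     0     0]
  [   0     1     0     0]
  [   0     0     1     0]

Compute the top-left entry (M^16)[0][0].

(M^16)[0][0] is the top entry after applying M 16 times to the unit state (1, 0, 0, 0). Equivalently it is h_{19} for the auxiliary sequence (h_n) obeying the same recurrence with h_3 = 1 and h_i = 0 for 0 ≤ i < 3:
h_4 = 3·1 + 2·0 + 1·0 + 3·0 = 3
h_5 = 3·3 + 2·1 + 1·0 + 3·0 = 11
h_6 = 3·11 + 2·3 + 1·1 + 3·0 = 40
h_7 = 3·40 + 2·11 + 1·3 + 3·1 = 148
h_8 = 3·148 + 2·40 + 1·11 + 3·3 = 544
h_9 = 3·544 + 2·148 + 1·40 + 3·11 = 2001
h_10 = 3·2001 + 2·544 + 1·148 + 3·40 = 7359
h_11 = 3·7359 + 2·2001 + 1·544 + 3·148 = 27067
h_12 = 3·27067 + 2·7359 + 1·2001 + 3·544 = 99552
h_13 = 3·99552 + 2·27067 + 1·7359 + 3·2001 = 366152
h_14 = 3·366152 + 2·99552 + 1·27067 + 3·7359 = 1346704
h_15 = 3·1346704 + 2·366152 + 1·99552 + 3·27067 = 4953169
h_16 = 3·4953169 + 2·1346704 + 1·366152 + 3·99552 = 18217723
h_17 = 3·18217723 + 2·4953169 + 1·1346704 + 3·366152 = 67004667
h_18 = 3·67004667 + 2·18217723 + 1·4953169 + 3·1346704 = 246442728
h_19 = 3·246442728 + 2·67004667 + 1·18217723 + 3·4953169 = 906414748

906414748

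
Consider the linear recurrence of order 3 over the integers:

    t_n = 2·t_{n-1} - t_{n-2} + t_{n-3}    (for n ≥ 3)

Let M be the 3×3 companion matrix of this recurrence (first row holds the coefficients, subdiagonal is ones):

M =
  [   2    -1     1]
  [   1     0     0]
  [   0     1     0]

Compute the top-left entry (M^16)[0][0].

(M^16)[0][0] is the top entry after applying M 16 times to the unit state (1, 0, 0). Equivalently it is h_{18} for the auxiliary sequence (h_n) obeying the same recurrence with h_2 = 1 and h_i = 0 for 0 ≤ i < 2:
h_3 = 2·1 + -1·0 + 1·0 = 2
h_4 = 2·2 + -1·1 + 1·0 = 3
h_5 = 2·3 + -1·2 + 1·1 = 5
h_6 = 2·5 + -1·3 + 1·2 = 9
h_7 = 2·9 + -1·5 + 1·3 = 16
h_8 = 2·16 + -1·9 + 1·5 = 28
h_9 = 2·28 + -1·16 + 1·9 = 49
h_10 = 2·49 + -1·28 + 1·16 = 86
h_11 = 2·86 + -1·49 + 1·28 = 151
h_12 = 2·151 + -1·86 + 1·49 = 265
h_13 = 2·265 + -1·151 + 1·86 = 465
h_14 = 2·465 + -1·265 + 1·151 = 816
h_15 = 2·816 + -1·465 + 1·265 = 1432
h_16 = 2·1432 + -1·816 + 1·465 = 2513
h_17 = 2·2513 + -1·1432 + 1·816 = 4410
h_18 = 2·4410 + -1·2513 + 1·1432 = 7739

7739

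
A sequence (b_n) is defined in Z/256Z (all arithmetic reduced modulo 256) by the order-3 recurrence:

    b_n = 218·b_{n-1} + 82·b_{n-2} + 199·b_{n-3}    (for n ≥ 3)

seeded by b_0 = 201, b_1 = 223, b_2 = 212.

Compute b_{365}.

20

b_3 = 218·212 + 82·223 + 199·201 = 53
b_4 = 218·53 + 82·212 + 199·223 = 99
b_5 = 218·99 + 82·53 + 199·212 = 20
b_6 = 218·20 + 82·99 + 199·53 = 241
b_7 = 218·241 + 82·20 + 199·99 = 151
b_8 = 218·151 + 82·241 + 199·20 = 84
Continuing the recurrence:
  b_9 = 61;  b_10 = 59;  b_11 = 20;  b_12 = 89;  b_13 = 15;  b_14 = 212
  b_15 = 133;  b_16 = 211;  b_17 = 20;  b_18 = 1;  b_19 = 71;  b_20 = 84
  b_21 = 13;  b_22 = 43;  b_23 = 20;  b_24 = 233;  b_25 = 63;  b_26 = 212
  b_27 = 213;  b_28 = 67;  b_29 = 20;  b_30 = 17;  b_31 = 247;  b_32 = 84
  b_33 = 221;  b_34 = 27;  b_35 = 20;  b_36 = 121;  b_37 = 111;  b_38 = 212
  b_39 = 37;  b_40 = 179;  b_41 = 20;  b_42 = 33;  b_43 = 167;  b_44 = 84
  b_45 = 173;  b_46 = 11;  b_47 = 20;  b_48 = 9;  b_49 = 159;  b_50 = 212
  b_51 = 117;  b_52 = 35;  b_53 = 20;  b_54 = 49;  b_55 = 87;  b_56 = 84
  b_57 = 125;  b_58 = 251;  b_59 = 20;  b_60 = 153;  b_61 = 207;  b_62 = 212
  b_63 = 197;  b_64 = 147;  b_65 = 20;  b_66 = 65;  b_67 = 7;  b_68 = 84
  b_69 = 77;  b_70 = 235;  b_71 = 20;  b_72 = 41;  b_73 = 255;  b_74 = 212
  b_75 = 21;  b_76 = 3;  b_77 = 20;  b_78 = 81;  b_79 = 183;  b_80 = 84
  b_81 = 29;  b_82 = 219;  b_83 = 20;  b_84 = 185;  b_85 = 47;  b_86 = 212
  b_87 = 101;  b_88 = 115;  b_89 = 20;  b_90 = 97;  b_91 = 103;  b_92 = 84
  b_93 = 237;  b_94 = 203;  b_95 = 20;  b_96 = 73;  b_97 = 95;  b_98 = 212
  b_99 = 181;  b_100 = 227;  b_101 = 20;  b_102 = 113;  b_103 = 23;  b_104 = 84
  b_105 = 189;  b_106 = 187;  b_107 = 20;  b_108 = 217;  b_109 = 143;  b_110 = 212
  b_111 = 5;  b_112 = 83;  b_113 = 20;  b_114 = 129;  b_115 = 199;  b_116 = 84
  b_117 = 141;  b_118 = 171;  b_119 = 20;  b_120 = 105;  b_121 = 191;  b_122 = 212
  b_123 = 85;  b_124 = 195;  b_125 = 20;  b_126 = 145;  b_127 = 119;  b_128 = 84
  b_129 = 93;  b_130 = 155;  b_131 = 20;  b_132 = 249;  b_133 = 239;  b_134 = 212
  b_135 = 165;  b_136 = 51;  b_137 = 20;  b_138 = 161;  b_139 = 39;  b_140 = 84
  b_141 = 45;  b_142 = 139;  b_143 = 20;  b_144 = 137;  b_145 = 31;  b_146 = 212
  b_147 = 245;  b_148 = 163;  b_149 = 20;  b_150 = 177;  b_151 = 215;  b_152 = 84
  b_153 = 253;  b_154 = 123;  b_155 = 20;  b_156 = 25;  b_157 = 79;  b_158 = 212
  b_159 = 69;  b_160 = 19;  b_161 = 20;  b_162 = 193;  b_163 = 135;  b_164 = 84
  b_165 = 205;  b_166 = 107;  b_167 = 20;  b_168 = 169;  b_169 = 127;  b_170 = 212
  b_171 = 149;  b_172 = 131;  b_173 = 20;  b_174 = 209;  b_175 = 55;  b_176 = 84
  b_177 = 157;  b_178 = 91;  b_179 = 20;  b_180 = 57;  b_181 = 175;  b_182 = 212
  b_183 = 229;  b_184 = 243;  b_185 = 20;  b_186 = 225;  b_187 = 231;  b_188 = 84
  b_189 = 109;  b_190 = 75;  b_191 = 20;  b_192 = 201;  b_193 = 223;  b_194 = 212
  b_195 = 53;  b_196 = 99;  b_197 = 20;  b_198 = 241;  b_199 = 151;  b_200 = 84
  b_201 = 61;  b_202 = 59;  b_203 = 20;  b_204 = 89;  b_205 = 15;  b_206 = 212
  b_207 = 133;  b_208 = 211;  b_209 = 20;  b_210 = 1;  b_211 = 71;  b_212 = 84
  b_213 = 13;  b_214 = 43;  b_215 = 20;  b_216 = 233;  b_217 = 63;  b_218 = 212
  b_219 = 213;  b_220 = 67;  b_221 = 20;  b_222 = 17;  b_223 = 247;  b_224 = 84
  b_225 = 221;  b_226 = 27;  b_227 = 20;  b_228 = 121;  b_229 = 111;  b_230 = 212
  b_231 = 37;  b_232 = 179;  b_233 = 20;  b_234 = 33;  b_235 = 167;  b_236 = 84
  b_237 = 173;  b_238 = 11;  b_239 = 20;  b_240 = 9;  b_241 = 159;  b_242 = 212
  b_243 = 117;  b_244 = 35;  b_245 = 20;  b_246 = 49;  b_247 = 87;  b_248 = 84
  b_249 = 125;  b_250 = 251;  b_251 = 20;  b_252 = 153;  b_253 = 207;  b_254 = 212
  b_255 = 197;  b_256 = 147;  b_257 = 20;  b_258 = 65;  b_259 = 7;  b_260 = 84
  b_261 = 77;  b_262 = 235;  b_263 = 20;  b_264 = 41;  b_265 = 255;  b_266 = 212
  b_267 = 21;  b_268 = 3;  b_269 = 20;  b_270 = 81;  b_271 = 183;  b_272 = 84
  b_273 = 29;  b_274 = 219;  b_275 = 20;  b_276 = 185;  b_277 = 47;  b_278 = 212
  b_279 = 101;  b_280 = 115;  b_281 = 20;  b_282 = 97;  b_283 = 103;  b_284 = 84
  b_285 = 237;  b_286 = 203;  b_287 = 20;  b_288 = 73;  b_289 = 95;  b_290 = 212
  b_291 = 181;  b_292 = 227;  b_293 = 20;  b_294 = 113;  b_295 = 23;  b_296 = 84
  b_297 = 189;  b_298 = 187;  b_299 = 20;  b_300 = 217;  b_301 = 143;  b_302 = 212
  b_303 = 5;  b_304 = 83;  b_305 = 20;  b_306 = 129;  b_307 = 199;  b_308 = 84
  b_309 = 141;  b_310 = 171;  b_311 = 20;  b_312 = 105;  b_313 = 191;  b_314 = 212
  b_315 = 85;  b_316 = 195;  b_317 = 20;  b_318 = 145;  b_319 = 119;  b_320 = 84
  b_321 = 93;  b_322 = 155;  b_323 = 20;  b_324 = 249;  b_325 = 239;  b_326 = 212
  b_327 = 165;  b_328 = 51;  b_329 = 20;  b_330 = 161;  b_331 = 39;  b_332 = 84
  b_333 = 45;  b_334 = 139;  b_335 = 20;  b_336 = 137;  b_337 = 31;  b_338 = 212
  b_339 = 245;  b_340 = 163;  b_341 = 20;  b_342 = 177;  b_343 = 215;  b_344 = 84
  b_345 = 253;  b_346 = 123;  b_347 = 20;  b_348 = 25;  b_349 = 79;  b_350 = 212
  b_351 = 69;  b_352 = 19;  b_353 = 20;  b_354 = 193;  b_355 = 135;  b_356 = 84
  b_357 = 205;  b_358 = 107;  b_359 = 20;  b_360 = 169;  b_361 = 127;  b_362 = 212
  b_363 = 149
b_364 = 218·149 + 82·212 + 199·127 = 131
b_365 = 218·131 + 82·149 + 199·212 = 20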